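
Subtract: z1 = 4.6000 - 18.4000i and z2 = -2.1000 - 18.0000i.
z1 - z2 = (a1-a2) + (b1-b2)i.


Real: 4.6 + 2.1 = 6.7
Imag: -18.4 + 18 = -0.4

6.7000 - 0.4000i


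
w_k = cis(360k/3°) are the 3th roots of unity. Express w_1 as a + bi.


Angle = 360*1/3 = 120°
a = cos(120°) = -0.5000
b = sin(120°) = 0.8660

-0.5000 + 0.8660i


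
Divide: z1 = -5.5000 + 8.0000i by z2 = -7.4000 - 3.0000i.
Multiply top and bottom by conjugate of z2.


Conjugate of z2 = -7.4000 + 3.0000i
Numerator: (-5.5000 + 8.0000i)(-7.4000 + 3.0000i) = 16.7000 - 75.7000i
Denominator: (-7.4)^2 + (-3)^2 = 63.76
Result = (16.7000 - 75.7000i)/63.76

0.2619 - 1.1873i


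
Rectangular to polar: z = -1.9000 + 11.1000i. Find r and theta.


r = sqrt(3.61+123.21) = sqrt(126.82) = 11.2614
theta = atan2(11.1, -1.9) = 99.7133 degrees

r = 11.2614, theta = 99.7133 degrees


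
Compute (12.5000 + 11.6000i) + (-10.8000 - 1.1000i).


Real: 12.5 - 10.8 = 1.7
Imag: 11.6 - 1.1 = 10.5

1.7000 + 10.5000i


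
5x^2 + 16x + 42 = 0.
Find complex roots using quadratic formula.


disc = 16^2 - 4*5*42 = 256 - 840 = -584
sqrt(|disc|) = sqrt(584) = 24.1661
Real part = -16/(2*5) = -1.6000
Imag part = 24.1661/(2*5) = 2.4166

-1.6000 ± 2.4166i


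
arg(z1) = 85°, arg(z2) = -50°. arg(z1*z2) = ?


arg(z1*z2) = 85° - 50° = 35°
Normalized to (-180°, 180°]: 35°

35°


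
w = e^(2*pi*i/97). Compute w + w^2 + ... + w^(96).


With w = e^(2*pi*i/97), all 97 of the 97th roots of unity w^0 = 1, w, ..., w^(96) sum to 0: 1 + w + ... + w^(96) = (1 - w^97)/(1 - w) = 0 since w^97 = 1, w ≠ 1.
Removing the root 1: w + w^2 + ... + w^(96) = 0 - 1 = -1

Sum = -1


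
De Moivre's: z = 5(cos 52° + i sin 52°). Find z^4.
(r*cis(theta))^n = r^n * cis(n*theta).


r^4 = 5^4 = 625
n*theta = 4*52° = 208° = 208° (mod 360)
a = 625*cos(208°) = -551.8422
b = 625*sin(208°) = -293.4197

625 cis(208°) = -551.8422 - 293.4197i


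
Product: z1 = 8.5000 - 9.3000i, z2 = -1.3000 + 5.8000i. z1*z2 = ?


Real = 8.5*(-1.3) - (-9.3)*5.8 = -11.05 - (-53.94) = 42.89
Imag = 8.5*5.8 - (1.3)*(-9.3) = 49.3 + 12.09 = 61.39

42.8900 + 61.3900i


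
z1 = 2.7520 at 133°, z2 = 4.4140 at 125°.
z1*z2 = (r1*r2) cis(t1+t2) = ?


r = 2.7520 * 4.4140 = 12.1473
theta = 133° + 125° = 258° = 258° (mod 360)

12.1473 cis(258°)


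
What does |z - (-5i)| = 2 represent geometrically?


|z - z0| = r is a circle with center z0 and radius r.
Center = (0, -5), radius = 2

Circle with center (0, -5) and radius 2


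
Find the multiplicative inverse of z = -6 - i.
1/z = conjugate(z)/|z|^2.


|z|^2 = 36+1 = 37
1/z = (-6 + 1i)/37

1/z = -0.1622 + 0.0270i


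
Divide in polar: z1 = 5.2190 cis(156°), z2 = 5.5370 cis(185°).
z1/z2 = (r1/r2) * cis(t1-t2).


r = 5.2190 / 5.5370 = 0.9426
theta = 156° - 185° = -29° = 331° (mod 360)

0.9426 cis(331°)


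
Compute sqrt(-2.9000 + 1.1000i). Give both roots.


|z| = sqrt(8.41+1.21) = 3.1016
sqrt((|z|+a)/2) = sqrt((3.1016+(-2.9))/2) = sqrt(0.1008) = 0.3175
sqrt((|z|-a)/2) = sqrt((3.1016-(-2.9))/2) = sqrt(3.0008) = 1.7323

±(0.3175 + 1.7323i) i.e. 0.3175 + 1.7323i and -0.3175 - 1.7323i


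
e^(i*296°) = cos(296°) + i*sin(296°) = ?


cos(296°) = 0.4384
sin(296°) = -0.8988

e^(i*296°) = 0.4384 - 0.8988i


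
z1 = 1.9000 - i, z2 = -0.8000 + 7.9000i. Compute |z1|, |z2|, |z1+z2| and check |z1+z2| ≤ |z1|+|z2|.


|z1| = sqrt(1.9^2 + (-1)^2) = sqrt(4.61) = 2.1471
|z2| = sqrt((-0.8)^2 + 7.9^2) = sqrt(63.05) = 7.9404
z1+z2 = 1.1000 + 6.9000i
|z1+z2| = sqrt(48.82) = 6.9871
|z1|+|z2| = 2.1471 + 7.9404 = 10.0875

|z1+z2| = 6.9871 ≤ |z1|+|z2| = 10.0875 (verified)


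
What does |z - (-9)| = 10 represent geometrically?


|z - z0| = r is a circle with center z0 and radius r.
Center = (-9, 0), radius = 10

Circle with center (-9, 0) and radius 10


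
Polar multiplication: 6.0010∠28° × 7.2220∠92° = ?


r = 6.0010 * 7.2220 = 43.3392
theta = 28° + 92° = 120° = 120° (mod 360)

43.3392 cis(120°)


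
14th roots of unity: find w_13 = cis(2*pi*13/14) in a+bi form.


Angle = 360*13/14 = 334.2857°
a = cos(334.2857°) = 0.9010
b = sin(334.2857°) = -0.4339

0.9010 - 0.4339i


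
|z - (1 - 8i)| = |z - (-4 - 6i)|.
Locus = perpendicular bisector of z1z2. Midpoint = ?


Equal distances means the locus is the perpendicular bisector of z1 and z2.
Midpoint = ((1+(-4))/2, (-8+(-6))/2) = (-1.5000, -7.0000)

Perpendicular bisector through (-1.5000, -7.0000)


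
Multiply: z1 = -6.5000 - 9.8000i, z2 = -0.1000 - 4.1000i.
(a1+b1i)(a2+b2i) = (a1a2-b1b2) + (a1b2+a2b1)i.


Real = -6.5*(-0.1) - (-9.8)*(-4.1) = 0.65 - 40.18 = -39.53
Imag = -6.5*(-4.1) - (0.1)*(-9.8) = 26.65 + 0.98 = 27.63

-39.5300 + 27.6300i


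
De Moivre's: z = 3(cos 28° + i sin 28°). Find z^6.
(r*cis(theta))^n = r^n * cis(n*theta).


r^6 = 3^6 = 729
n*theta = 6*28° = 168° = 168° (mod 360)
a = 729*cos(168°) = -713.0696
b = 729*sin(168°) = 151.5676

729 cis(168°) = -713.0696 + 151.5676i


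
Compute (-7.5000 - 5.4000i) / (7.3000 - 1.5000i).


Conjugate of z2 = 7.3000 + 1.5000i
Numerator: (-7.5000 - 5.4000i)(7.3000 + 1.5000i) = -46.6500 - 50.6700i
Denominator: 7.3^2 + (-1.5)^2 = 55.54
Result = (-46.6500 - 50.6700i)/55.54

-0.8399 - 0.9123i


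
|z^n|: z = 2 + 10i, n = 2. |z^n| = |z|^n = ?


|z| = sqrt(4+100) = sqrt(104) = 10.1980
|z^2| = |z|^2 = (sqrt(104))^2 = 104

|z^2| = 104


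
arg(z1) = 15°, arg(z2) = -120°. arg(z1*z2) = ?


arg(z1*z2) = 15° - 120° = -105°
Normalized to (-180°, 180°]: -105°

-105°


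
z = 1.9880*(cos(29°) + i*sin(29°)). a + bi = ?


a = 1.9880*cos(29°) = 1.9880*0.8746 = 1.7387
b = 1.9880*sin(29°) = 1.9880*0.4848 = 0.9638

1.7387 + 0.9638i


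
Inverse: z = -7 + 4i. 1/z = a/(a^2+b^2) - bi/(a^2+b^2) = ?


|z|^2 = 49+16 = 65
1/z = (-7 - 4i)/65

1/z = -0.1077 - 0.0615i


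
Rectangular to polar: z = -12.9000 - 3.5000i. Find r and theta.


r = sqrt(166.41+12.25) = sqrt(178.66) = 13.3664
theta = atan2(-3.5, -12.9) = -164.8201 degrees

r = 13.3664, theta = -164.8201 degrees


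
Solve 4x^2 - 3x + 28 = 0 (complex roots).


disc = (-3)^2 - 4*4*28 = 9 - 448 = -439
sqrt(|disc|) = sqrt(439) = 20.9523
Real part = 3/(2*4) = 0.3750
Imag part = 20.9523/(2*4) = 2.6190

0.3750 ± 2.6190i


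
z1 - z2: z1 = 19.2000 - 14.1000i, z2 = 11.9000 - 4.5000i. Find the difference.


Real: 19.2 - 11.9 = 7.3
Imag: -14.1 + 4.5 = -9.6

7.3000 - 9.6000i


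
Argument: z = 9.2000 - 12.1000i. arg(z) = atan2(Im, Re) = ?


Re = 9.2, Im = -12.1
arg = atan2(-12.1, 9.2) = -52.7532 degrees

arg(z) = -52.7532 degrees


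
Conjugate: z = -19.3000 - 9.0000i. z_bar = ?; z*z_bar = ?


z_bar = -19.3000 + 9.0000i
z*z_bar = (-19.3)^2 + (-9)^2 = 372.49 + 81 = 453.49

z_bar = -19.3000 + 9.0000i, z*z_bar = 453.49


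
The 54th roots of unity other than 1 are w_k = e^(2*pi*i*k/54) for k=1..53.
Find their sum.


With w = e^(2*pi*i/54), all 54 of the 54th roots of unity w^0 = 1, w, ..., w^(53) sum to 0: 1 + w + ... + w^(53) = (1 - w^54)/(1 - w) = 0 since w^54 = 1, w ≠ 1.
Removing the root 1: w + w^2 + ... + w^(53) = 0 - 1 = -1

Sum = -1


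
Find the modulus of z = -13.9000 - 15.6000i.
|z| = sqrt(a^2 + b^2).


|z| = sqrt((-13.9)^2 + (-15.6)^2) = sqrt(193.21 + 243.36) = sqrt(436.57) = 20.8943

|z| = 20.8943


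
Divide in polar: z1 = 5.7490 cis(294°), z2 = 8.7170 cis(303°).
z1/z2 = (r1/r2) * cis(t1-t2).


r = 5.7490 / 8.7170 = 0.6595
theta = 294° - 303° = -9° = 351° (mod 360)

0.6595 cis(351°)


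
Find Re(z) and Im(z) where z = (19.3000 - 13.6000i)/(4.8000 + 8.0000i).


Multiply by conjugate: (19.3000 - 13.6000i)(4.8000 - 8.0000i) / (4.8^2 + 8^2)
Numerator real = 19.3*4.8 - (13.6)*8 = -16.16
Numerator imag = -13.6*4.8 - 19.3*8 = -219.68
Denominator = 87.04
Re(z) = -16.16/87.04 = -0.1857
Im(z) = -219.68/87.04 = -2.5239

Re(z) = -0.1857, Im(z) = -2.5239


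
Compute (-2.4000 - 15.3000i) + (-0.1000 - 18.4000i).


Real: -2.4 - 0.1 = -2.5
Imag: -15.3 - 18.4 = -33.7

-2.5000 - 33.7000i


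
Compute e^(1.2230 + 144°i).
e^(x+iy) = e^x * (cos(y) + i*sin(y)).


e^1.2230 = 3.3974
cos(144°) = -0.809
sin(144°) = 0.587785
Real = 3.3974*(-0.809) = -2.7485
Imag = 3.3974*0.587785 = 1.9969

-2.7485 + 1.9969i


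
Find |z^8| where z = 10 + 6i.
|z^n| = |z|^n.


|z| = sqrt(100+36) = sqrt(136) = 11.6619
|z^8| = |z|^8 = (sqrt(136))^8 = 136^4 = 342102016

|z^8| = 342102016


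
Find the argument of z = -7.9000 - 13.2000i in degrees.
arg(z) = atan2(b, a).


Re = -7.9, Im = -13.2
arg = atan2(-13.2, -7.9) = -120.8999 degrees

arg(z) = -120.8999 degrees


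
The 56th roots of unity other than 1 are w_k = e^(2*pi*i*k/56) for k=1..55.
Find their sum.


With w = e^(2*pi*i/56), all 56 of the 56th roots of unity w^0 = 1, w, ..., w^(55) sum to 0: 1 + w + ... + w^(55) = (1 - w^56)/(1 - w) = 0 since w^56 = 1, w ≠ 1.
Removing the root 1: w + w^2 + ... + w^(55) = 0 - 1 = -1

Sum = -1


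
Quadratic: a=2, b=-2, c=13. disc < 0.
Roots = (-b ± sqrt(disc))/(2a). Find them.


disc = (-2)^2 - 4*2*13 = 4 - 104 = -100
sqrt(|disc|) = sqrt(100) = 10.0000
Real part = 2/(2*2) = 0.5000
Imag part = 10.0000/(2*2) = 2.5000

0.5000 ± 2.5000i


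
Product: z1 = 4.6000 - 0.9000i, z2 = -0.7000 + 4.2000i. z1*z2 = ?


Real = 4.6*(-0.7) - (-0.9)*4.2 = -3.22 - (-3.78) = 0.56
Imag = 4.6*4.2 - (0.7)*(-0.9) = 19.32 + 0.63 = 19.95

0.5600 + 19.9500i


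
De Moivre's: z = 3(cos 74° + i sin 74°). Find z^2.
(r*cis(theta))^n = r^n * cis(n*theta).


r^2 = 3^2 = 9
n*theta = 2*74° = 148° = 148° (mod 360)
a = 9*cos(148°) = -7.6324
b = 9*sin(148°) = 4.7693

9 cis(148°) = -7.6324 + 4.7693i


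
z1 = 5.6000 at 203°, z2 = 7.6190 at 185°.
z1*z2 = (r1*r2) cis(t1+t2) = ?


r = 5.6000 * 7.6190 = 42.6664
theta = 203° + 185° = 388° = 28° (mod 360)

42.6664 cis(28°)


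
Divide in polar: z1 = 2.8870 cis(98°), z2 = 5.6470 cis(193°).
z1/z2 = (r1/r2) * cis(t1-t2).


r = 2.8870 / 5.6470 = 0.5112
theta = 98° - 193° = -95° = 265° (mod 360)

0.5112 cis(265°)


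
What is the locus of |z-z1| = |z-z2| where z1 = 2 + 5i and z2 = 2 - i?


Equal distances means the locus is the perpendicular bisector of z1 and z2.
Midpoint = ((2+2)/2, (5+(-1))/2) = (2.0000, 2.0000)

Perpendicular bisector through (2.0000, 2.0000)


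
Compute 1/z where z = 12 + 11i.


|z|^2 = 144+121 = 265
1/z = (12 - 11i)/265

1/z = 0.0453 - 0.0415i


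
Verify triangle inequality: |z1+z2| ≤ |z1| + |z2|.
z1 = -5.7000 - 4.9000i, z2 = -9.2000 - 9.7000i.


|z1| = sqrt((-5.7)^2 + (-4.9)^2) = sqrt(56.5) = 7.5166
|z2| = sqrt((-9.2)^2 + (-9.7)^2) = sqrt(178.73) = 13.3690
z1+z2 = -14.9000 - 14.6000i
|z1+z2| = sqrt(435.17) = 20.8607
|z1|+|z2| = 7.5166 + 13.3690 = 20.8856

|z1+z2| = 20.8607 ≤ |z1|+|z2| = 20.8856 (verified)


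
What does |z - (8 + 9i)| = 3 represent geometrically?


|z - z0| = r is a circle with center z0 and radius r.
Center = (8, 9), radius = 3

Circle with center (8, 9) and radius 3


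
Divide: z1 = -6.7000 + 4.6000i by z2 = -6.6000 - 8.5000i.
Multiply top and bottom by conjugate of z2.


Conjugate of z2 = -6.6000 + 8.5000i
Numerator: (-6.7000 + 4.6000i)(-6.6000 + 8.5000i) = 5.1200 - 87.3100i
Denominator: (-6.6)^2 + (-8.5)^2 = 115.81
Result = (5.1200 - 87.3100i)/115.81

0.0442 - 0.7539i


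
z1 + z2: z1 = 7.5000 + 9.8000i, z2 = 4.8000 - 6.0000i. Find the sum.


Real: 7.5 + 4.8 = 12.3
Imag: 9.8 - 6 = 3.8

12.3000 + 3.8000i


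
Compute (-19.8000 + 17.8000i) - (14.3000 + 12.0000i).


Real: -19.8 - 14.3 = -34.1
Imag: 17.8 - 12 = 5.8

-34.1000 + 5.8000i


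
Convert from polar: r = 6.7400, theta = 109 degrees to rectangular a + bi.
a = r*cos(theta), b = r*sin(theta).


a = 6.7400*cos(109°) = 6.7400*(-0.32557) = -2.1943
b = 6.7400*sin(109°) = 6.7400*0.94552 = 6.3728

-2.1943 + 6.3728i


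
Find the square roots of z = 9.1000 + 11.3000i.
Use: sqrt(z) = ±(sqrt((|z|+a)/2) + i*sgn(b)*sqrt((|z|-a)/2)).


|z| = sqrt(82.81+127.69) = 14.5086
sqrt((|z|+a)/2) = sqrt((14.5086+9.1)/2) = sqrt(11.8043) = 3.4357
sqrt((|z|-a)/2) = sqrt((14.5086-9.1)/2) = sqrt(2.7043) = 1.6445

±(3.4357 + 1.6445i) i.e. 3.4357 + 1.6445i and -3.4357 - 1.6445i


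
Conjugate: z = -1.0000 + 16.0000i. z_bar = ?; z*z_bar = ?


z_bar = -1.0000 - 16.0000i
z*z_bar = (-1)^2 + 16^2 = 1 + 256 = 257

z_bar = -1.0000 - 16.0000i, z*z_bar = 257


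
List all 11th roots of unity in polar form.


The 11th roots of unity are cis(360k/11°) for k=0..10
Angle step = 360/11 = 32.7273°
Primitive root: cis(32.7273°)
Primitive root = 0.8413 + 0.5406i

11 roots at angles: 0°, 32.7273°, 65.4545°, 98.1818°, 130.9091°, 163.6364°, 196.3636°, 229.0909°, 261.8182°, 294.5455°, 327.2727°


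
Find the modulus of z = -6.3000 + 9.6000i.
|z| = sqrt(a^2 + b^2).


|z| = sqrt((-6.3)^2 + 9.6^2) = sqrt(39.69 + 92.16) = sqrt(131.85) = 11.4826

|z| = 11.4826


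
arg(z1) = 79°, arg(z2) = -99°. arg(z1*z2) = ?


arg(z1*z2) = 79° - 99° = -20°
Normalized to (-180°, 180°]: -20°

-20°


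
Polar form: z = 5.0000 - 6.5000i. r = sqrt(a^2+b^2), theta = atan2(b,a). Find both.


r = sqrt(25+42.25) = sqrt(67.25) = 8.2006
theta = atan2(-6.5, 5) = -52.4314 degrees

r = 8.2006, theta = -52.4314 degrees


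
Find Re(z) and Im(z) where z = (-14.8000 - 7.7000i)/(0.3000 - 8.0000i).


Multiply by conjugate: (-14.8000 - 7.7000i)(0.3000 + 8.0000i) / (0.3^2 + (-8)^2)
Numerator real = -14.8*0.3 - (7.7)*(-8) = 57.16
Numerator imag = -7.7*0.3 - (-14.8)*(-8) = -120.71
Denominator = 64.09
Re(z) = 57.16/64.09 = 0.8919
Im(z) = -120.71/64.09 = -1.8834

Re(z) = 0.8919, Im(z) = -1.8834


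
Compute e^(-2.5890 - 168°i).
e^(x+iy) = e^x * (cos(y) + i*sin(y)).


e^-2.5890 = 0.0751
cos(-168°) = -0.9781
sin(-168°) = -0.2079
Real = 0.0751*(-0.9781) = -0.0735
Imag = 0.0751*(-0.2079) = -0.0156

-0.0735 - 0.0156i


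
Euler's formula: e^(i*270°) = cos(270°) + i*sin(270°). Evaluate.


cos(270°) = 0
sin(270°) = -1.0000

e^(i*270°) = 0 - 1.0000i


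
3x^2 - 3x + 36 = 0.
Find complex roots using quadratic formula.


disc = (-3)^2 - 4*3*36 = 9 - 432 = -423
sqrt(|disc|) = sqrt(423) = 20.5670
Real part = 3/(2*3) = 0.5000
Imag part = 20.5670/(2*3) = 3.4278

0.5000 ± 3.4278i


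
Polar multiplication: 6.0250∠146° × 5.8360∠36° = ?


r = 6.0250 * 5.8360 = 35.1619
theta = 146° + 36° = 182° = 182° (mod 360)

35.1619 cis(182°)


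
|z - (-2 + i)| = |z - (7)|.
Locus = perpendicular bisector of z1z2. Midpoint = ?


Equal distances means the locus is the perpendicular bisector of z1 and z2.
Midpoint = ((-2+7)/2, (1+0)/2) = (2.5000, 0.5000)

Perpendicular bisector through (2.5000, 0.5000)


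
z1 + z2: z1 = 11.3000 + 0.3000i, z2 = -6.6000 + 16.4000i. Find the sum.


Real: 11.3 - 6.6 = 4.7
Imag: 0.3 + 16.4 = 16.7

4.7000 + 16.7000i


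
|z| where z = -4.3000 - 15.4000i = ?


|z| = sqrt((-4.3)^2 + (-15.4)^2) = sqrt(18.49 + 237.16) = sqrt(255.65) = 15.9891

|z| = 15.9891


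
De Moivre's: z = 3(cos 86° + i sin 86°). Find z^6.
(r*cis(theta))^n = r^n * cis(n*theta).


r^6 = 3^6 = 729
n*theta = 6*86° = 516° = 156° (mod 360)
a = 729*cos(156°) = -665.9746
b = 729*sin(156°) = 296.5110

729 cis(156°) = -665.9746 + 296.5110i


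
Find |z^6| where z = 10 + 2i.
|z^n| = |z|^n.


|z| = sqrt(100+4) = sqrt(104) = 10.1980
|z^6| = |z|^6 = (sqrt(104))^6 = 104^3 = 1124864

|z^6| = 1124864


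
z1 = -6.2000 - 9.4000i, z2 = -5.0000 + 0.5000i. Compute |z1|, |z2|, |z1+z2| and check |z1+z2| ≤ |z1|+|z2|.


|z1| = sqrt((-6.2)^2 + (-9.4)^2) = sqrt(126.8) = 11.2606
|z2| = sqrt((-5)^2 + 0.5^2) = sqrt(25.25) = 5.0249
z1+z2 = -11.2000 - 8.9000i
|z1+z2| = sqrt(204.65) = 14.3056
|z1|+|z2| = 11.2606 + 5.0249 = 16.2855

|z1+z2| = 14.3056 ≤ |z1|+|z2| = 16.2855 (verified)


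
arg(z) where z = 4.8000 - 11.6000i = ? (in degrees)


Re = 4.8, Im = -11.6
arg = atan2(-11.6, 4.8) = -67.5206 degrees

arg(z) = -67.5206 degrees


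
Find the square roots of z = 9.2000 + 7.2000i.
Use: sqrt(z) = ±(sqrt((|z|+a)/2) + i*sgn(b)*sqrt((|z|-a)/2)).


|z| = sqrt(84.64+51.84) = 11.6825
sqrt((|z|+a)/2) = sqrt((11.6825+9.2)/2) = sqrt(10.4412) = 3.2313
sqrt((|z|-a)/2) = sqrt((11.6825-9.2)/2) = sqrt(1.2412) = 1.1141

±(3.2313 + 1.1141i) i.e. 3.2313 + 1.1141i and -3.2313 - 1.1141i


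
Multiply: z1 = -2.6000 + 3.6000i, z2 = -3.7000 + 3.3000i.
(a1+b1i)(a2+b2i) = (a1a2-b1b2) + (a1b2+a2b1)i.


Real = -2.6*(-3.7) - 3.6*3.3 = 9.62 - 11.88 = -2.26
Imag = -2.6*3.3 - (3.7)*3.6 = -8.58 - (13.32) = -21.9

-2.2600 - 21.9000i


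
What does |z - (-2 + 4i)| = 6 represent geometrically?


|z - z0| = r is a circle with center z0 and radius r.
Center = (-2, 4), radius = 6

Circle with center (-2, 4) and radius 6


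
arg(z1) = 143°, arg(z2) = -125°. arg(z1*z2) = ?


arg(z1*z2) = 143° - 125° = 18°
Normalized to (-180°, 180°]: 18°

18°


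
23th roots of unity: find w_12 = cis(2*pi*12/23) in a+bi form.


Angle = 360*12/23 = 187.8261°
a = cos(187.8261°) = -0.9907
b = sin(187.8261°) = -0.1362

-0.9907 - 0.1362i


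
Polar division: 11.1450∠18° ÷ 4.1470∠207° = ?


r = 11.1450 / 4.1470 = 2.6875
theta = 18° - 207° = -189° = 171° (mod 360)

2.6875 cis(171°)


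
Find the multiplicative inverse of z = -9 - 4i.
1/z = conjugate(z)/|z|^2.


|z|^2 = 81+16 = 97
1/z = (-9 + 4i)/97

1/z = -0.0928 + 0.0412i


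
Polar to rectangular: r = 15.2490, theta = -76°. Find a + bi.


a = 15.2490*cos(-76°) = 15.2490*0.241922 = 3.6891
b = 15.2490*sin(-76°) = 15.2490*(-0.970296) = -14.7960

3.6891 - 14.7960i


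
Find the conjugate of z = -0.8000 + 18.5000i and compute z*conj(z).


z_bar = -0.8000 - 18.5000i
z*z_bar = (-0.8)^2 + 18.5^2 = 0.64 + 342.25 = 342.89

z_bar = -0.8000 - 18.5000i, z*z_bar = 342.89


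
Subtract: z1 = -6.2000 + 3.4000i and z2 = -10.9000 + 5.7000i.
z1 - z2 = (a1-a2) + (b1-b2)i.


Real: -6.2 + 10.9 = 4.7
Imag: 3.4 - 5.7 = -2.3

4.7000 - 2.3000i


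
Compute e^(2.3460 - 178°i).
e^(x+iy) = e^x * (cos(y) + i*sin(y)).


e^2.3460 = 10.4437
cos(-178°) = -0.99939
sin(-178°) = -0.0349
Real = 10.4437*(-0.99939) = -10.4373
Imag = 10.4437*(-0.0349) = -0.3645

-10.4373 - 0.3645i


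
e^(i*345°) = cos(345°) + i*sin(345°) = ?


cos(345°) = 0.9659
sin(345°) = -0.2588

e^(i*345°) = 0.9659 - 0.2588i


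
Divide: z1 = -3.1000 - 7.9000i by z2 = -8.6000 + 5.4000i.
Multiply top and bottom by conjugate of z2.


Conjugate of z2 = -8.6000 - 5.4000i
Numerator: (-3.1000 - 7.9000i)(-8.6000 - 5.4000i) = -16.0000 + 84.6800i
Denominator: (-8.6)^2 + 5.4^2 = 103.12
Result = (-16.0000 + 84.6800i)/103.12

-0.1552 + 0.8212i


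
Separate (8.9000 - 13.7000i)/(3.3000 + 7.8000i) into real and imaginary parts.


Multiply by conjugate: (8.9000 - 13.7000i)(3.3000 - 7.8000i) / (3.3^2 + 7.8^2)
Numerator real = 8.9*3.3 - (13.7)*7.8 = -77.49
Numerator imag = -13.7*3.3 - 8.9*7.8 = -114.63
Denominator = 71.73
Re(z) = -77.49/71.73 = -1.0803
Im(z) = -114.63/71.73 = -1.5981

Re(z) = -1.0803, Im(z) = -1.5981


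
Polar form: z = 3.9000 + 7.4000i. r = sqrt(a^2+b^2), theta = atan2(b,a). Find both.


r = sqrt(15.21+54.76) = sqrt(69.97) = 8.3648
theta = atan2(7.4, 3.9) = 62.2096 degrees

r = 8.3648, theta = 62.2096 degrees


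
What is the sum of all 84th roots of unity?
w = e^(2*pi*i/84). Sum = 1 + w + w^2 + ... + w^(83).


The sum of all 84th roots of unity is 0.
Geometric series: (1 - w^84)/(1 - w) = (1-1)/(1-w) = 0 since w^84 = 1, w ≠ 1.
Alternatively: coefficient of z^83 in z^84 - 1 is 0.

0


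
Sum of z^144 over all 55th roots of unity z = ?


The roots are w_k = w^k with w = e^(2*pi*i/55), and (w^k)^144 = (w^144)^k.
So S = 1 + u + u^2 + ... + u^(54) with u = w^144.
144 = 2*55 + 34, so 144 is not a multiple of 55: u = (w^55)^2 * w^34 = w^34 ≠ 1 (w is a primitive 55th root), while u^55 = (w^55)^144 = 1.
Geometric series: S = (1 - u^55)/(1 - u) = (1 - 1)/(1 - u) = 0

S = 0


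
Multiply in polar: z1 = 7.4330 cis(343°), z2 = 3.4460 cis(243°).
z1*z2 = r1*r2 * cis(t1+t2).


r = 7.4330 * 3.4460 = 25.6141
theta = 343° + 243° = 586° = 226° (mod 360)

25.6141 cis(226°)


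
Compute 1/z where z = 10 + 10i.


|z|^2 = 100+100 = 200
1/z = (10 - 10i)/200

1/z = 0.0500 - 0.0500i


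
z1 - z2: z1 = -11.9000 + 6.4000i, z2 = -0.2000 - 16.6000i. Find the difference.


Real: -11.9 + 0.2 = -11.7
Imag: 6.4 + 16.6 = 23

-11.7000 + 23.0000i


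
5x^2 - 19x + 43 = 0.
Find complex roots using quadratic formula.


disc = (-19)^2 - 4*5*43 = 361 - 860 = -499
sqrt(|disc|) = sqrt(499) = 22.3383
Real part = 19/(2*5) = 1.9000
Imag part = 22.3383/(2*5) = 2.2338

1.9000 ± 2.2338i


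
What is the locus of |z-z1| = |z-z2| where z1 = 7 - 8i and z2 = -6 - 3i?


Equal distances means the locus is the perpendicular bisector of z1 and z2.
Midpoint = ((7+(-6))/2, (-8+(-3))/2) = (0.5000, -5.5000)

Perpendicular bisector through (0.5000, -5.5000)


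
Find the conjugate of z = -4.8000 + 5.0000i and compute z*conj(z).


z_bar = -4.8000 - 5.0000i
z*z_bar = (-4.8)^2 + 5^2 = 23.04 + 25 = 48.04

z_bar = -4.8000 - 5.0000i, z*z_bar = 48.04


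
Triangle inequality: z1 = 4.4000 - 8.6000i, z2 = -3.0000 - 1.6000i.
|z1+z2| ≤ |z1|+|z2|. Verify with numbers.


|z1| = sqrt(4.4^2 + (-8.6)^2) = sqrt(93.32) = 9.6602
|z2| = sqrt((-3)^2 + (-1.6)^2) = sqrt(11.56) = 3.4000
z1+z2 = 1.4000 - 10.2000i
|z1+z2| = sqrt(106) = 10.2956
|z1|+|z2| = 9.6602 + 3.4000 = 13.0602

|z1+z2| = 10.2956 ≤ |z1|+|z2| = 13.0602 (verified)


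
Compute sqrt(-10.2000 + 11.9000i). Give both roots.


|z| = sqrt(104.04+141.61) = 15.6732
sqrt((|z|+a)/2) = sqrt((15.6732+(-10.2))/2) = sqrt(2.7366) = 1.6543
sqrt((|z|-a)/2) = sqrt((15.6732-(-10.2))/2) = sqrt(12.9366) = 3.5968

±(1.6543 + 3.5968i) i.e. 1.6543 + 3.5968i and -1.6543 - 3.5968i


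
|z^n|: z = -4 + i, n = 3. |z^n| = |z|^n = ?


|z| = sqrt(16+1) = sqrt(17) = 4.1231
|z^3| = |z|^3 = (sqrt(17))^3 = 17*sqrt(17)

|z^3| = 17*sqrt(17) ≈ 70.0928


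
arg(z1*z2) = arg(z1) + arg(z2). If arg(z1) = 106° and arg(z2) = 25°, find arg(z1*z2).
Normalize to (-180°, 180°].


arg(z1*z2) = 106° + 25° = 131°
Normalized to (-180°, 180°]: 131°

131°


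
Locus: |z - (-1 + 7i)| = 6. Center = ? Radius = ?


|z - z0| = r is a circle with center z0 and radius r.
Center = (-1, 7), radius = 6

Circle with center (-1, 7) and radius 6


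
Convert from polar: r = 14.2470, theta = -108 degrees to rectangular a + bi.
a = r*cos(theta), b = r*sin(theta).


a = 14.2470*cos(-108°) = 14.2470*(-0.30902) = -4.4026
b = 14.2470*sin(-108°) = 14.2470*(-0.951057) = -13.5497

-4.4026 - 13.5497i


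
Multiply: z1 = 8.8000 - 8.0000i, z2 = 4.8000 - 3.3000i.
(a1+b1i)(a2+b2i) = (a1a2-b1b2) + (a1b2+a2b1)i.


Real = 8.8*4.8 - (-8)*(-3.3) = 42.24 - 26.4 = 15.84
Imag = 8.8*(-3.3) + 4.8*(-8) = -29.04 - (38.4) = -67.44

15.8400 - 67.4400i


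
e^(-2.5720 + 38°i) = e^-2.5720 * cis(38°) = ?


e^-2.5720 = 0.0764
cos(38°) = 0.788
sin(38°) = 0.6157
Real = 0.0764*0.788 = 0.0602
Imag = 0.0764*0.6157 = 0.0470

0.0602 + 0.0470i


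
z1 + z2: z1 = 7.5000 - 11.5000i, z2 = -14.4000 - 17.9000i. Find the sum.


Real: 7.5 - 14.4 = -6.9
Imag: -11.5 - 17.9 = -29.4

-6.9000 - 29.4000i


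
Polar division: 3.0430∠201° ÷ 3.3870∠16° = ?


r = 3.0430 / 3.3870 = 0.8984
theta = 201° - 16° = 185° = 185° (mod 360)

0.8984 cis(185°)


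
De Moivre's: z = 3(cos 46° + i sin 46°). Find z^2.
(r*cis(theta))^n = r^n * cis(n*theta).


r^2 = 3^2 = 9
n*theta = 2*46° = 92° = 92° (mod 360)
a = 9*cos(92°) = -0.3141
b = 9*sin(92°) = 8.9945

9 cis(92°) = -0.3141 + 8.9945i


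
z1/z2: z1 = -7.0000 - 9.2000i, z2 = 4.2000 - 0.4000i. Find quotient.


Conjugate of z2 = 4.2000 + 0.4000i
Numerator: (-7.0000 - 9.2000i)(4.2000 + 0.4000i) = -25.7200 - 41.4400i
Denominator: 4.2^2 + (-0.4)^2 = 17.8
Result = (-25.7200 - 41.4400i)/17.8

-1.4449 - 2.3281i


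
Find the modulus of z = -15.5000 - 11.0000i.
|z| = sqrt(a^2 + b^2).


|z| = sqrt((-15.5)^2 + (-11)^2) = sqrt(240.25 + 121) = sqrt(361.25) = 19.0066

|z| = 19.0066


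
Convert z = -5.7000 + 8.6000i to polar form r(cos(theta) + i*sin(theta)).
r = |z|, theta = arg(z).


r = sqrt(32.49+73.96) = sqrt(106.45) = 10.3175
theta = atan2(8.6, -5.7) = 123.5360 degrees

r = 10.3175, theta = 123.5360 degrees


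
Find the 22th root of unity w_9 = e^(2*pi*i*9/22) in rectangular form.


Angle = 360*9/22 = 147.2727°
a = cos(147.2727°) = -0.8413
b = sin(147.2727°) = 0.5406

-0.8413 + 0.5406i


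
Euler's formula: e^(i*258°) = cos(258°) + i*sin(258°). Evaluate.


cos(258°) = -0.2079
sin(258°) = -0.9781

e^(i*258°) = -0.2079 - 0.9781i


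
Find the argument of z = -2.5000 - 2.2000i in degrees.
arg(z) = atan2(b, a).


Re = -2.5, Im = -2.2
arg = atan2(-2.2, -2.5) = -138.6522 degrees

arg(z) = -138.6522 degrees


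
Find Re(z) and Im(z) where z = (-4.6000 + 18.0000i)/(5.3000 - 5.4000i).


Multiply by conjugate: (-4.6000 + 18.0000i)(5.3000 + 5.4000i) / (5.3^2 + (-5.4)^2)
Numerator real = -4.6*5.3 + 18*(-5.4) = -121.58
Numerator imag = 18*5.3 - (-4.6)*(-5.4) = 70.56
Denominator = 57.25
Re(z) = -121.58/57.25 = -2.1237
Im(z) = 70.56/57.25 = 1.2325

Re(z) = -2.1237, Im(z) = 1.2325


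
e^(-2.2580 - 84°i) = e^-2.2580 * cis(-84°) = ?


e^-2.2580 = 0.1046
cos(-84°) = 0.1045
sin(-84°) = -0.9945
Real = 0.1046*0.1045 = 0.0109
Imag = 0.1046*(-0.9945) = -0.1040

0.0109 - 0.1040i


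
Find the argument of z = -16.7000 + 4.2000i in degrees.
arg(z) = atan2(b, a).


Re = -16.7, Im = 4.2
arg = atan2(4.2, -16.7) = 165.8831 degrees

arg(z) = 165.8831 degrees


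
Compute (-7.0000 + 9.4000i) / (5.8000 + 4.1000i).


Conjugate of z2 = 5.8000 - 4.1000i
Numerator: (-7.0000 + 9.4000i)(5.8000 - 4.1000i) = -2.0600 + 83.2200i
Denominator: 5.8^2 + 4.1^2 = 50.45
Result = (-2.0600 + 83.2200i)/50.45

-0.0408 + 1.6496i


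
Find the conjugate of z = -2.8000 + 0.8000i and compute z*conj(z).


z_bar = -2.8000 - 0.8000i
z*z_bar = (-2.8)^2 + 0.8^2 = 7.84 + 0.64 = 8.48

z_bar = -2.8000 - 0.8000i, z*z_bar = 8.48


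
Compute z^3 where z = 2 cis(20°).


r^3 = 2^3 = 8
n*theta = 3*20° = 60° = 60° (mod 360)
a = 8*cos(60°) = 4.0000
b = 8*sin(60°) = 6.9282

8 cis(60°) = 4.0000 + 6.9282i


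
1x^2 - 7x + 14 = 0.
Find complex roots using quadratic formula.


disc = (-7)^2 - 4*1*14 = 49 - 56 = -7
sqrt(|disc|) = sqrt(7) = 2.6458
Real part = 7/(2*1) = 3.5000
Imag part = 2.6458/(2*1) = 1.3229

3.5000 ± 1.3229i


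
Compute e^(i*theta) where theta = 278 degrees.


cos(278°) = 0.1392
sin(278°) = -0.9903

e^(i*278°) = 0.1392 - 0.9903i


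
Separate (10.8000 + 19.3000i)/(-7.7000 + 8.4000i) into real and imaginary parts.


Multiply by conjugate: (10.8000 + 19.3000i)(-7.7000 - 8.4000i) / ((-7.7)^2 + 8.4^2)
Numerator real = 10.8*(-7.7) + 19.3*8.4 = 78.96
Numerator imag = 19.3*(-7.7) - 10.8*8.4 = -239.33
Denominator = 129.85
Re(z) = 78.96/129.85 = 0.6081
Im(z) = -239.33/129.85 = -1.8431

Re(z) = 0.6081, Im(z) = -1.8431


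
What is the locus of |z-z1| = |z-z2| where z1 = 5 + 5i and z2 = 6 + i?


Equal distances means the locus is the perpendicular bisector of z1 and z2.
Midpoint = ((5+6)/2, (5+1)/2) = (5.5000, 3.0000)

Perpendicular bisector through (5.5000, 3.0000)


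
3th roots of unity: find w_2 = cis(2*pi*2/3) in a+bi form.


Angle = 360*2/3 = 240°
a = cos(240°) = -0.5000
b = sin(240°) = -0.8660

-0.5000 - 0.8660i


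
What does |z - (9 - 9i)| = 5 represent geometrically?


|z - z0| = r is a circle with center z0 and radius r.
Center = (9, -9), radius = 5

Circle with center (9, -9) and radius 5


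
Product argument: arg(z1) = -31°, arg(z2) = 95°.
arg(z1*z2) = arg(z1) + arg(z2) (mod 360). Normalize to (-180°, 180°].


arg(z1*z2) = -31° + 95° = 64°
Normalized to (-180°, 180°]: 64°

64°


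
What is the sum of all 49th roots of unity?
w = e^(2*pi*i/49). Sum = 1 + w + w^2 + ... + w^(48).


The sum of all 49th roots of unity is 0.
Geometric series: (1 - w^49)/(1 - w) = (1-1)/(1-w) = 0 since w^49 = 1, w ≠ 1.
Alternatively: coefficient of z^48 in z^49 - 1 is 0.

0


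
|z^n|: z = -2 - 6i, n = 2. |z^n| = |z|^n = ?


|z| = sqrt(4+36) = sqrt(40) = 6.3246
|z^2| = |z|^2 = (sqrt(40))^2 = 40

|z^2| = 40


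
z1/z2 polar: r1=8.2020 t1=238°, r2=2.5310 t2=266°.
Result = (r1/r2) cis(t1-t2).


r = 8.2020 / 2.5310 = 3.2406
theta = 238° - 266° = -28° = 332° (mod 360)

3.2406 cis(332°)


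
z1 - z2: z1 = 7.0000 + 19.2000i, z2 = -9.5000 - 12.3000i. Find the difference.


Real: 7 + 9.5 = 16.5
Imag: 19.2 + 12.3 = 31.5

16.5000 + 31.5000i


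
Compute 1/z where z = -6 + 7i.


|z|^2 = 36+49 = 85
1/z = (-6 - 7i)/85

1/z = -0.0706 - 0.0824i


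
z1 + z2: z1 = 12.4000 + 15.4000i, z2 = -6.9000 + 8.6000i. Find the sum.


Real: 12.4 - 6.9 = 5.5
Imag: 15.4 + 8.6 = 24

5.5000 + 24.0000i


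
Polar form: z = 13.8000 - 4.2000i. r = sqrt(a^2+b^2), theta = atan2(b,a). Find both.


r = sqrt(190.44+17.64) = sqrt(208.08) = 14.4250
theta = atan2(-4.2, 13.8) = -16.9275 degrees

r = 14.4250, theta = -16.9275 degrees


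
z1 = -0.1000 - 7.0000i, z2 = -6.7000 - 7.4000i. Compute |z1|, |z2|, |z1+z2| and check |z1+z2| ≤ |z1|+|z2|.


|z1| = sqrt((-0.1)^2 + (-7)^2) = sqrt(49.01) = 7.0007
|z2| = sqrt((-6.7)^2 + (-7.4)^2) = sqrt(99.65) = 9.9825
z1+z2 = -6.8000 - 14.4000i
|z1+z2| = sqrt(253.6) = 15.9248
|z1|+|z2| = 7.0007 + 9.9825 = 16.9832

|z1+z2| = 15.9248 ≤ |z1|+|z2| = 16.9832 (verified)


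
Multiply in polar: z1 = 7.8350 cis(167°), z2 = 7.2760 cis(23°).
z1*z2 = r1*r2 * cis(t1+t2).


r = 7.8350 * 7.2760 = 57.0075
theta = 167° + 23° = 190° = 190° (mod 360)

57.0075 cis(190°)


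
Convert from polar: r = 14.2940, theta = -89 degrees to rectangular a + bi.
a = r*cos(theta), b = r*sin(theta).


a = 14.2940*cos(-89°) = 14.2940*0.017452 = 0.2495
b = 14.2940*sin(-89°) = 14.2940*(-0.999848) = -14.2918

0.2495 - 14.2918i


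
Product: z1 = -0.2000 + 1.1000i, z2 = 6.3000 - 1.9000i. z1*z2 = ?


Real = -0.2*6.3 - 1.1*(-1.9) = -1.26 - (-2.09) = 0.83
Imag = -0.2*(-1.9) + 6.3*1.1 = 0.38 + 6.93 = 7.31

0.8300 + 7.3100i


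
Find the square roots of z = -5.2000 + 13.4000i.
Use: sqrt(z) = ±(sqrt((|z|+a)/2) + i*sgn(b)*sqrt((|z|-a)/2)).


|z| = sqrt(27.04+179.56) = 14.3736
sqrt((|z|+a)/2) = sqrt((14.3736+(-5.2))/2) = sqrt(4.5868) = 2.1417
sqrt((|z|-a)/2) = sqrt((14.3736-(-5.2))/2) = sqrt(9.7868) = 3.1284

±(2.1417 + 3.1284i) i.e. 2.1417 + 3.1284i and -2.1417 - 3.1284i


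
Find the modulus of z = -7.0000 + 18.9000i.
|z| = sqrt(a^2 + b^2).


|z| = sqrt((-7)^2 + 18.9^2) = sqrt(49 + 357.21) = sqrt(406.21) = 20.1547

|z| = 20.1547


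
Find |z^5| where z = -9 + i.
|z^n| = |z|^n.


|z| = sqrt(81+1) = sqrt(82) = 9.0554
|z^5| = |z|^5 = (sqrt(82))^5 = 82^2 * sqrt(82) = 6724*sqrt(82)

|z^5| = 6724*sqrt(82) ≈ 60888.4097


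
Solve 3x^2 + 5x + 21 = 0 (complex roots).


disc = 5^2 - 4*3*21 = 25 - 252 = -227
sqrt(|disc|) = sqrt(227) = 15.0665
Real part = -5/(2*3) = -0.8333
Imag part = 15.0665/(2*3) = 2.5111

-0.8333 ± 2.5111i


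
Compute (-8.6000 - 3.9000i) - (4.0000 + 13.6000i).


Real: -8.6 - 4 = -12.6
Imag: -3.9 - 13.6 = -17.5

-12.6000 - 17.5000i


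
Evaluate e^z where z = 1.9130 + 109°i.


e^1.9130 = 6.7734
cos(109°) = -0.32557
sin(109°) = 0.94552
Real = 6.7734*(-0.32557) = -2.2052
Imag = 6.7734*0.94552 = 6.4044

-2.2052 + 6.4044i


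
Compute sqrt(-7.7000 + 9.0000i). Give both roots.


|z| = sqrt(59.29+81) = 11.8444
sqrt((|z|+a)/2) = sqrt((11.8444+(-7.7))/2) = sqrt(2.0722) = 1.4395
sqrt((|z|-a)/2) = sqrt((11.8444-(-7.7))/2) = sqrt(9.7722) = 3.1261

±(1.4395 + 3.1261i) i.e. 1.4395 + 3.1261i and -1.4395 - 3.1261i


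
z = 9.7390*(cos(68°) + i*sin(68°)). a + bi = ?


a = 9.7390*cos(68°) = 9.7390*0.37461 = 3.6483
b = 9.7390*sin(68°) = 9.7390*0.92718 = 9.0298

3.6483 + 9.0298i


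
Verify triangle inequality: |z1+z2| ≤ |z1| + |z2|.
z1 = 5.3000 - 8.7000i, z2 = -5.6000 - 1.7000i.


|z1| = sqrt(5.3^2 + (-8.7)^2) = sqrt(103.78) = 10.1872
|z2| = sqrt((-5.6)^2 + (-1.7)^2) = sqrt(34.25) = 5.8523
z1+z2 = -0.3000 - 10.4000i
|z1+z2| = sqrt(108.25) = 10.4043
|z1|+|z2| = 10.1872 + 5.8523 = 16.0395

|z1+z2| = 10.4043 ≤ |z1|+|z2| = 16.0395 (verified)


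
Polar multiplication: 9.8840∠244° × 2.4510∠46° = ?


r = 9.8840 * 2.4510 = 24.2257
theta = 244° + 46° = 290° = 290° (mod 360)

24.2257 cis(290°)


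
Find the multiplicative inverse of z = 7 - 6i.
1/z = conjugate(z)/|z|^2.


|z|^2 = 49+36 = 85
1/z = (7 + 6i)/85

1/z = 0.0824 + 0.0706i


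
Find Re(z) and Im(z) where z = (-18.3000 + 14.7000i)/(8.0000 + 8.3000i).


Multiply by conjugate: (-18.3000 + 14.7000i)(8.0000 - 8.3000i) / (8^2 + 8.3^2)
Numerator real = -18.3*8 + 14.7*8.3 = -24.39
Numerator imag = 14.7*8 - (-18.3)*8.3 = 269.49
Denominator = 132.89
Re(z) = -24.39/132.89 = -0.1835
Im(z) = 269.49/132.89 = 2.0279

Re(z) = -0.1835, Im(z) = 2.0279


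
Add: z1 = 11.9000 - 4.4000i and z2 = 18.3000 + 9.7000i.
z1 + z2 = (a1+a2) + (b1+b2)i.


Real: 11.9 + 18.3 = 30.2
Imag: -4.4 + 9.7 = 5.3

30.2000 + 5.3000i


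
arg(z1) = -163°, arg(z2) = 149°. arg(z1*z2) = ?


arg(z1*z2) = -163° + 149° = -14°
Normalized to (-180°, 180°]: -14°

-14°


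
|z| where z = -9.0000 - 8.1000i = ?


|z| = sqrt((-9)^2 + (-8.1)^2) = sqrt(81 + 65.61) = sqrt(146.61) = 12.1083

|z| = 12.1083


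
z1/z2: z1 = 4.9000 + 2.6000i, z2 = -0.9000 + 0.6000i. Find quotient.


Conjugate of z2 = -0.9000 - 0.6000i
Numerator: (4.9000 + 2.6000i)(-0.9000 - 0.6000i) = -2.8500 - 5.2800i
Denominator: (-0.9)^2 + 0.6^2 = 1.17
Result = (-2.8500 - 5.2800i)/1.17

-2.4359 - 4.5128i


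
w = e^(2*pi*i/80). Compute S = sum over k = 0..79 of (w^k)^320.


The roots are w_k = w^k with w = e^(2*pi*i/80), and (w^k)^320 = (w^320)^k.
So S = 1 + u + u^2 + ... + u^(79) with u = w^320.
320 = 4*80 + 0, so 320 is a multiple of 80 and u = (w^80)^4 = 1.
Every one of the 80 terms equals 1: S = 80

S = 80


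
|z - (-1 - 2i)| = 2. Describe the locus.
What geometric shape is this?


|z - z0| = r is a circle with center z0 and radius r.
Center = (-1, -2), radius = 2

Circle with center (-1, -2) and radius 2


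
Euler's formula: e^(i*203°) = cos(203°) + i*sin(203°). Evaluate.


cos(203°) = -0.9205
sin(203°) = -0.3907

e^(i*203°) = -0.9205 - 0.3907i


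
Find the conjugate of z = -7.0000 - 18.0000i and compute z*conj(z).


z_bar = -7.0000 + 18.0000i
z*z_bar = (-7)^2 + (-18)^2 = 49 + 324 = 373

z_bar = -7.0000 + 18.0000i, z*z_bar = 373


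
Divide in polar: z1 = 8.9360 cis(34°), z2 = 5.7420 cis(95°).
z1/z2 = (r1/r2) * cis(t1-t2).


r = 8.9360 / 5.7420 = 1.5563
theta = 34° - 95° = -61° = 299° (mod 360)

1.5563 cis(299°)


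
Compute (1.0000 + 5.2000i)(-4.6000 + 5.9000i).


Real = 1*(-4.6) - 5.2*5.9 = -4.6 - 30.68 = -35.28
Imag = 1*5.9 - (4.6)*5.2 = 5.9 - (23.92) = -18.02

-35.2800 - 18.0200i


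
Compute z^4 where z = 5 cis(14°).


r^4 = 5^4 = 625
n*theta = 4*14° = 56° = 56° (mod 360)
a = 625*cos(56°) = 349.4956
b = 625*sin(56°) = 518.1485

625 cis(56°) = 349.4956 + 518.1485i


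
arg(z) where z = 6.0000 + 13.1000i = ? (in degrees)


Re = 6, Im = 13.1
arg = atan2(13.1, 6) = 65.3915 degrees

arg(z) = 65.3915 degrees


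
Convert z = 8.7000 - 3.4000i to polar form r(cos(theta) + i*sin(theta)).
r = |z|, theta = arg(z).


r = sqrt(75.69+11.56) = sqrt(87.25) = 9.3408
theta = atan2(-3.4, 8.7) = -21.3458 degrees

r = 9.3408, theta = -21.3458 degrees


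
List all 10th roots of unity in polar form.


The 10th roots of unity are cis(360k/10°) for k=0..9
Angle step = 360/10 = 36°
Primitive root: cis(36°)
Primitive root = 0.8090 + 0.5878i

10 roots at angles: 0°, 36°, 72°, 108°, 144°, 180°, 216°, 252°, 288°, 324°


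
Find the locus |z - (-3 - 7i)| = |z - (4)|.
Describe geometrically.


Equal distances means the locus is the perpendicular bisector of z1 and z2.
Midpoint = ((-3+4)/2, (-7+0)/2) = (0.5000, -3.5000)

Perpendicular bisector through (0.5000, -3.5000)


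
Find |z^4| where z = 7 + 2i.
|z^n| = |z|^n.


|z| = sqrt(49+4) = sqrt(53) = 7.2801
|z^4| = |z|^4 = (sqrt(53))^4 = 53^2 = 2809

|z^4| = 2809


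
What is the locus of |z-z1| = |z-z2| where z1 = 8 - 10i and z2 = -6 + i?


Equal distances means the locus is the perpendicular bisector of z1 and z2.
Midpoint = ((8+(-6))/2, (-10+1)/2) = (1.0000, -4.5000)

Perpendicular bisector through (1.0000, -4.5000)


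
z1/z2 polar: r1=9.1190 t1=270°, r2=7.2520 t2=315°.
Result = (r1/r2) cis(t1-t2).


r = 9.1190 / 7.2520 = 1.2574
theta = 270° - 315° = -45° = 315° (mod 360)

1.2574 cis(315°)


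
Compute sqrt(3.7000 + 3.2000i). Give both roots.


|z| = sqrt(13.69+10.24) = 4.8918
sqrt((|z|+a)/2) = sqrt((4.8918+3.7)/2) = sqrt(4.2959) = 2.0727
sqrt((|z|-a)/2) = sqrt((4.8918-3.7)/2) = sqrt(0.5959) = 0.7720

±(2.0727 + 0.7720i) i.e. 2.0727 + 0.7720i and -2.0727 - 0.7720i


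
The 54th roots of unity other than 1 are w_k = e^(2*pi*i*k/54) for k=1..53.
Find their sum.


With w = e^(2*pi*i/54), all 54 of the 54th roots of unity w^0 = 1, w, ..., w^(53) sum to 0: 1 + w + ... + w^(53) = (1 - w^54)/(1 - w) = 0 since w^54 = 1, w ≠ 1.
Removing the root 1: w + w^2 + ... + w^(53) = 0 - 1 = -1

Sum = -1


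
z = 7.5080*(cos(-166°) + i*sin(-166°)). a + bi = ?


a = 7.5080*cos(-166°) = 7.5080*(-0.9703) = -7.2850
b = 7.5080*sin(-166°) = 7.5080*(-0.24192) = -1.8163

-7.2850 - 1.8163i


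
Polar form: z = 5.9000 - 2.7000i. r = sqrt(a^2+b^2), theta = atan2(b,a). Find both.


r = sqrt(34.81+7.29) = sqrt(42.1) = 6.4885
theta = atan2(-2.7, 5.9) = -24.5901 degrees

r = 6.4885, theta = -24.5901 degrees


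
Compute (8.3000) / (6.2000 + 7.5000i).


Conjugate of z2 = 6.2000 - 7.5000i
Numerator: (8.3000)(6.2000 - 7.5000i) = 51.4600 - 62.2500i
Denominator: 6.2^2 + 7.5^2 = 94.69
Result = (51.4600 - 62.2500i)/94.69

0.5435 - 0.6574i


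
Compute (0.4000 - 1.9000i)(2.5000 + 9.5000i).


Real = 0.4*2.5 - (-1.9)*9.5 = 1 - (-18.05) = 19.05
Imag = 0.4*9.5 + 2.5*(-1.9) = 3.8 - (4.75) = -0.95

19.0500 - 0.9500i


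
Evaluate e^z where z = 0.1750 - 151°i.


e^0.1750 = 1.19125
cos(-151°) = -0.8746
sin(-151°) = -0.4848
Real = 1.19125*(-0.8746) = -1.0419
Imag = 1.19125*(-0.4848) = -0.5775

-1.0419 - 0.5775i


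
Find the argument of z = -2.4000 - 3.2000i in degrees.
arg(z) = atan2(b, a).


Re = -2.4, Im = -3.2
arg = atan2(-3.2, -2.4) = -126.8699 degrees

arg(z) = -126.8699 degrees


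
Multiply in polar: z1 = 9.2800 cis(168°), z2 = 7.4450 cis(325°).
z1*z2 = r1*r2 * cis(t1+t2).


r = 9.2800 * 7.4450 = 69.0896
theta = 168° + 325° = 493° = 133° (mod 360)

69.0896 cis(133°)


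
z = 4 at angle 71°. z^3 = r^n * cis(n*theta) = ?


r^3 = 4^3 = 64
n*theta = 3*71° = 213° = 213° (mod 360)
a = 64*cos(213°) = -53.6749
b = 64*sin(213°) = -34.8569

64 cis(213°) = -53.6749 - 34.8569i


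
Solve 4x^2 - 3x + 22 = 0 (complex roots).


disc = (-3)^2 - 4*4*22 = 9 - 352 = -343
sqrt(|disc|) = sqrt(343) = 18.5203
Real part = 3/(2*4) = 0.3750
Imag part = 18.5203/(2*4) = 2.3150

0.3750 ± 2.3150i


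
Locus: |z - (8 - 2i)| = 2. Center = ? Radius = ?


|z - z0| = r is a circle with center z0 and radius r.
Center = (8, -2), radius = 2

Circle with center (8, -2) and radius 2


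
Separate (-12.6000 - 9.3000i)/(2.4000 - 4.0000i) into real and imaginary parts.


Multiply by conjugate: (-12.6000 - 9.3000i)(2.4000 + 4.0000i) / (2.4^2 + (-4)^2)
Numerator real = -12.6*2.4 - (9.3)*(-4) = 6.96
Numerator imag = -9.3*2.4 - (-12.6)*(-4) = -72.72
Denominator = 21.76
Re(z) = 6.96/21.76 = 0.3199
Im(z) = -72.72/21.76 = -3.3419

Re(z) = 0.3199, Im(z) = -3.3419


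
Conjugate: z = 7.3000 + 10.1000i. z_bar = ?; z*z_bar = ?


z_bar = 7.3000 - 10.1000i
z*z_bar = 7.3^2 + 10.1^2 = 53.29 + 102.01 = 155.3

z_bar = 7.3000 - 10.1000i, z*z_bar = 155.3
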